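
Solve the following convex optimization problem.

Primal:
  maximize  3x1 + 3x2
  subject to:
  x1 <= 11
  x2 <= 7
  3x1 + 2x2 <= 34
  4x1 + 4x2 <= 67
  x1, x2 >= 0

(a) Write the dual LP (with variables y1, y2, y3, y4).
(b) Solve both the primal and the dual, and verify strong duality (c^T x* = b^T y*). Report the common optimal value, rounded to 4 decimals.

The standard primal-dual pair for 'max c^T x s.t. A x <= b, x >= 0' is:
  Dual:  min b^T y  s.t.  A^T y >= c,  y >= 0.

So the dual LP is:
  minimize  11y1 + 7y2 + 34y3 + 67y4
  subject to:
    y1 + 3y3 + 4y4 >= 3
    y2 + 2y3 + 4y4 >= 3
    y1, y2, y3, y4 >= 0

Solving the primal: x* = (6.6667, 7).
  primal value c^T x* = 41.
Solving the dual: y* = (0, 1, 1, 0).
  dual value b^T y* = 41.
Strong duality: c^T x* = b^T y*. Confirmed.

41


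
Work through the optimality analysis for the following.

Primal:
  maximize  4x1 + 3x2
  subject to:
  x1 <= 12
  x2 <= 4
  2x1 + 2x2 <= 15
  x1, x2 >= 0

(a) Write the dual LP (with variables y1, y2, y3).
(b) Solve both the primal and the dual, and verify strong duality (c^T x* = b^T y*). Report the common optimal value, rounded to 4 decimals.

The standard primal-dual pair for 'max c^T x s.t. A x <= b, x >= 0' is:
  Dual:  min b^T y  s.t.  A^T y >= c,  y >= 0.

So the dual LP is:
  minimize  12y1 + 4y2 + 15y3
  subject to:
    y1 + 2y3 >= 4
    y2 + 2y3 >= 3
    y1, y2, y3 >= 0

Solving the primal: x* = (7.5, 0).
  primal value c^T x* = 30.
Solving the dual: y* = (0, 0, 2).
  dual value b^T y* = 30.
Strong duality: c^T x* = b^T y*. Confirmed.

30


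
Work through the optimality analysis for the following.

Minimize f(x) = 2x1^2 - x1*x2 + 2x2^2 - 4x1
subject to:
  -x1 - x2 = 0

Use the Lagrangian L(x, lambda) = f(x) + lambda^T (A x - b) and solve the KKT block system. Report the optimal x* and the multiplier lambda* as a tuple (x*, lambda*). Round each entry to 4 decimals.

Form the Lagrangian:
  L(x, lambda) = (1/2) x^T Q x + c^T x + lambda^T (A x - b)
Stationarity (grad_x L = 0): Q x + c + A^T lambda = 0.
Primal feasibility: A x = b.

This gives the KKT block system:
  [ Q   A^T ] [ x     ]   [-c ]
  [ A    0  ] [ lambda ] = [ b ]

Solving the linear system:
  x*      = (0.4, -0.4)
  lambda* = (-2)
  f(x*)   = -0.8

x* = (0.4, -0.4), lambda* = (-2)


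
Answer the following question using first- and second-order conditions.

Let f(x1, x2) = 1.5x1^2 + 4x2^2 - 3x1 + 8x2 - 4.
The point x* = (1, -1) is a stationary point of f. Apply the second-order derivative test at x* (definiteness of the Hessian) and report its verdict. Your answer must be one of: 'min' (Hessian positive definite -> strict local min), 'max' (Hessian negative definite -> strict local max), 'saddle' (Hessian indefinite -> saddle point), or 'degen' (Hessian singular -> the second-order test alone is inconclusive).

Compute the Hessian H = grad^2 f:
  H = [[3, 0], [0, 8]]
Verify stationarity: grad f(x*) = H x* + g = (0, 0).
Eigenvalues of H: 3, 8.
Both eigenvalues > 0, so H is positive definite -> x* is a strict local min.

min


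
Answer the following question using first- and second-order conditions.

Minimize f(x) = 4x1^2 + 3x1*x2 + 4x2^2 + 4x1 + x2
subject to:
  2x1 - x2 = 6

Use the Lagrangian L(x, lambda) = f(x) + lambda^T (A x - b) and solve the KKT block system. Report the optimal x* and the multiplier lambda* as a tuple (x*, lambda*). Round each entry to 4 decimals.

Form the Lagrangian:
  L(x, lambda) = (1/2) x^T Q x + c^T x + lambda^T (A x - b)
Stationarity (grad_x L = 0): Q x + c + A^T lambda = 0.
Primal feasibility: A x = b.

This gives the KKT block system:
  [ Q   A^T ] [ x     ]   [-c ]
  [ A    0  ] [ lambda ] = [ b ]

Solving the linear system:
  x*      = (2.0769, -1.8462)
  lambda* = (-7.5385)
  f(x*)   = 25.8462

x* = (2.0769, -1.8462), lambda* = (-7.5385)


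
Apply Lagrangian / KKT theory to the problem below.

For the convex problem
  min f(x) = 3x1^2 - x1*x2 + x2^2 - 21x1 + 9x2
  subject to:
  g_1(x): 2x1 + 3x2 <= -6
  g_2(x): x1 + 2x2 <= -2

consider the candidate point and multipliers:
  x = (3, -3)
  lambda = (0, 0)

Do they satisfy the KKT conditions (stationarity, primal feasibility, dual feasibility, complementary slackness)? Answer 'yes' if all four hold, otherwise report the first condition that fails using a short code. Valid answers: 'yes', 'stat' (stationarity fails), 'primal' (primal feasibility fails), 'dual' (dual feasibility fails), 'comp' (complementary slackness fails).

Gradient of f: grad f(x) = Q x + c = (0, 0)
Constraint values g_i(x) = a_i^T x - b_i:
  g_1((3, -3)) = 3
  g_2((3, -3)) = -1
Stationarity residual: grad f(x) + sum_i lambda_i a_i = (0, 0)
  -> stationarity OK
Primal feasibility (all g_i <= 0): FAILS
Dual feasibility (all lambda_i >= 0): OK
Complementary slackness (lambda_i * g_i(x) = 0 for all i): OK

Verdict: the first failing condition is primal_feasibility -> primal.

primal


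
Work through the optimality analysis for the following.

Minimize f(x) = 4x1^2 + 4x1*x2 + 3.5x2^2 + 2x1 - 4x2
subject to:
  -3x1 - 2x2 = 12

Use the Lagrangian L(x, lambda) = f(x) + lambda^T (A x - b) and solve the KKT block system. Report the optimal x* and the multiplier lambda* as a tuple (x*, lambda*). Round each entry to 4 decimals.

Form the Lagrangian:
  L(x, lambda) = (1/2) x^T Q x + c^T x + lambda^T (A x - b)
Stationarity (grad_x L = 0): Q x + c + A^T lambda = 0.
Primal feasibility: A x = b.

This gives the KKT block system:
  [ Q   A^T ] [ x     ]   [-c ]
  [ A    0  ] [ lambda ] = [ b ]

Solving the linear system:
  x*      = (-4, 0)
  lambda* = (-10)
  f(x*)   = 56

x* = (-4, 0), lambda* = (-10)


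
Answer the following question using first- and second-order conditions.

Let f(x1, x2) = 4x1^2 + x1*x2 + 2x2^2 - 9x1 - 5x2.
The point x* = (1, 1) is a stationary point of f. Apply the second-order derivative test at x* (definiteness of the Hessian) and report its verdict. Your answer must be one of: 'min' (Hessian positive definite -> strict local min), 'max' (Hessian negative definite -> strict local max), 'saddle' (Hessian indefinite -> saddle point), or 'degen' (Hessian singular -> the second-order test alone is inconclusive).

Compute the Hessian H = grad^2 f:
  H = [[8, 1], [1, 4]]
Verify stationarity: grad f(x*) = H x* + g = (0, 0).
Eigenvalues of H: 3.7639, 8.2361.
Both eigenvalues > 0, so H is positive definite -> x* is a strict local min.

min


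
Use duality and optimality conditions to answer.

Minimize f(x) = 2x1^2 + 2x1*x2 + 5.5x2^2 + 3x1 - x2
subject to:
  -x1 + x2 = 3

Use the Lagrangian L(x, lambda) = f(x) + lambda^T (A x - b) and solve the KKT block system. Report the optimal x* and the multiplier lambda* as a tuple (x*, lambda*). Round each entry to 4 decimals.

Form the Lagrangian:
  L(x, lambda) = (1/2) x^T Q x + c^T x + lambda^T (A x - b)
Stationarity (grad_x L = 0): Q x + c + A^T lambda = 0.
Primal feasibility: A x = b.

This gives the KKT block system:
  [ Q   A^T ] [ x     ]   [-c ]
  [ A    0  ] [ lambda ] = [ b ]

Solving the linear system:
  x*      = (-2.1579, 0.8421)
  lambda* = (-3.9474)
  f(x*)   = 2.2632

x* = (-2.1579, 0.8421), lambda* = (-3.9474)


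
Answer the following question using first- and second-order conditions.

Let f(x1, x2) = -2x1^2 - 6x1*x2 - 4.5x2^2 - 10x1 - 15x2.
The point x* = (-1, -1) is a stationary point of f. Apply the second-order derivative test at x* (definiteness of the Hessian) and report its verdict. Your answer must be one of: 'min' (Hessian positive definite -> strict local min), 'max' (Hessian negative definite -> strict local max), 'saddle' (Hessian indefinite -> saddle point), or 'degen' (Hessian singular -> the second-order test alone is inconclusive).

Compute the Hessian H = grad^2 f:
  H = [[-4, -6], [-6, -9]]
Verify stationarity: grad f(x*) = H x* + g = (0, 0).
Eigenvalues of H: -13, 0.
H has a zero eigenvalue (singular; negative semidefinite but not definite), so H is neither positive definite, negative definite, nor indefinite. The second-order test alone is inconclusive -> degen.
(Indeed, f is constant along the null direction of H through x*, so x* is not a strict local extremum.)

degen


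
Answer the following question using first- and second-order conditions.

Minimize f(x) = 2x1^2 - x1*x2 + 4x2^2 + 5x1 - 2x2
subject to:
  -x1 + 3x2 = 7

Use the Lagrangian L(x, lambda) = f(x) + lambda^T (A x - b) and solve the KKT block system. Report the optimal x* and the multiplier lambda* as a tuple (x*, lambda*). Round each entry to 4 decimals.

Form the Lagrangian:
  L(x, lambda) = (1/2) x^T Q x + c^T x + lambda^T (A x - b)
Stationarity (grad_x L = 0): Q x + c + A^T lambda = 0.
Primal feasibility: A x = b.

This gives the KKT block system:
  [ Q   A^T ] [ x     ]   [-c ]
  [ A    0  ] [ lambda ] = [ b ]

Solving the linear system:
  x*      = (-1.9474, 1.6842)
  lambda* = (-4.4737)
  f(x*)   = 9.1053

x* = (-1.9474, 1.6842), lambda* = (-4.4737)


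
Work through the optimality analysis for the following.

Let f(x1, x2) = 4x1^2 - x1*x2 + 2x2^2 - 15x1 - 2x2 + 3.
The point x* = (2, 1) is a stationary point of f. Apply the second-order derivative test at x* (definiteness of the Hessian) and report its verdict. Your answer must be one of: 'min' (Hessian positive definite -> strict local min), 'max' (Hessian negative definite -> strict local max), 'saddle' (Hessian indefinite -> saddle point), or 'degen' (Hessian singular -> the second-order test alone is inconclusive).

Compute the Hessian H = grad^2 f:
  H = [[8, -1], [-1, 4]]
Verify stationarity: grad f(x*) = H x* + g = (0, 0).
Eigenvalues of H: 3.7639, 8.2361.
Both eigenvalues > 0, so H is positive definite -> x* is a strict local min.

min


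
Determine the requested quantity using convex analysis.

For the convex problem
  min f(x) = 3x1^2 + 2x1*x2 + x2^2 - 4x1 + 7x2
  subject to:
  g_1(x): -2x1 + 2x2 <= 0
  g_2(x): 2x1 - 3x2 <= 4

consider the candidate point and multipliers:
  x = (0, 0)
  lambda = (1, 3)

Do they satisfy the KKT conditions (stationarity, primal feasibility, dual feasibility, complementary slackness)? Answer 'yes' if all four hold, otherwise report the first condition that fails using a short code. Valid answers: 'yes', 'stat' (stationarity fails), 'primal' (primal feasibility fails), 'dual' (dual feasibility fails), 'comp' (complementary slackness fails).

Gradient of f: grad f(x) = Q x + c = (-4, 7)
Constraint values g_i(x) = a_i^T x - b_i:
  g_1((0, 0)) = 0
  g_2((0, 0)) = -4
Stationarity residual: grad f(x) + sum_i lambda_i a_i = (0, 0)
  -> stationarity OK
Primal feasibility (all g_i <= 0): OK
Dual feasibility (all lambda_i >= 0): OK
Complementary slackness (lambda_i * g_i(x) = 0 for all i): FAILS

Verdict: the first failing condition is complementary_slackness -> comp.

comp


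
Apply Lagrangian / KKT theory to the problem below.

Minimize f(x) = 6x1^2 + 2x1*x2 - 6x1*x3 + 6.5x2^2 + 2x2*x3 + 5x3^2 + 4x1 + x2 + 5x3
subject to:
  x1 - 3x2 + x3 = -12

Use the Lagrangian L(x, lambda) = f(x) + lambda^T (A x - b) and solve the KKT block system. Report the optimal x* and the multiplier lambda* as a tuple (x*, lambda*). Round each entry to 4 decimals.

Form the Lagrangian:
  L(x, lambda) = (1/2) x^T Q x + c^T x + lambda^T (A x - b)
Stationarity (grad_x L = 0): Q x + c + A^T lambda = 0.
Primal feasibility: A x = b.

This gives the KKT block system:
  [ Q   A^T ] [ x     ]   [-c ]
  [ A    0  ] [ lambda ] = [ b ]

Solving the linear system:
  x*      = (-2.6781, 2.0822, -3.0753)
  lambda* = (5.5205)
  f(x*)   = 21.1199

x* = (-2.6781, 2.0822, -3.0753), lambda* = (5.5205)


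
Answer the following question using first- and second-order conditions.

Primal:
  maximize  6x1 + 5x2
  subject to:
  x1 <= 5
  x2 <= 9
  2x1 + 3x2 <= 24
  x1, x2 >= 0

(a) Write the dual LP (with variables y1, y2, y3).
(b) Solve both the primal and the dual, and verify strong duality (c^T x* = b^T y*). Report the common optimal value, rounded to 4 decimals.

The standard primal-dual pair for 'max c^T x s.t. A x <= b, x >= 0' is:
  Dual:  min b^T y  s.t.  A^T y >= c,  y >= 0.

So the dual LP is:
  minimize  5y1 + 9y2 + 24y3
  subject to:
    y1 + 2y3 >= 6
    y2 + 3y3 >= 5
    y1, y2, y3 >= 0

Solving the primal: x* = (5, 4.6667).
  primal value c^T x* = 53.3333.
Solving the dual: y* = (2.6667, 0, 1.6667).
  dual value b^T y* = 53.3333.
Strong duality: c^T x* = b^T y*. Confirmed.

53.3333


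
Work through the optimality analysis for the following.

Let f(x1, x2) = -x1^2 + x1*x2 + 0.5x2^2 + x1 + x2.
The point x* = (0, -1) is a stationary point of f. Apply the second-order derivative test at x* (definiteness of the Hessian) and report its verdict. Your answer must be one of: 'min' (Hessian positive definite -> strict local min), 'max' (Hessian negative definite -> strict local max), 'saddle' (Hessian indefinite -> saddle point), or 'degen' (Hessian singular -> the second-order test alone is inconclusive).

Compute the Hessian H = grad^2 f:
  H = [[-2, 1], [1, 1]]
Verify stationarity: grad f(x*) = H x* + g = (0, 0).
Eigenvalues of H: -2.3028, 1.3028.
Eigenvalues have mixed signs, so H is indefinite -> x* is a saddle point.

saddle


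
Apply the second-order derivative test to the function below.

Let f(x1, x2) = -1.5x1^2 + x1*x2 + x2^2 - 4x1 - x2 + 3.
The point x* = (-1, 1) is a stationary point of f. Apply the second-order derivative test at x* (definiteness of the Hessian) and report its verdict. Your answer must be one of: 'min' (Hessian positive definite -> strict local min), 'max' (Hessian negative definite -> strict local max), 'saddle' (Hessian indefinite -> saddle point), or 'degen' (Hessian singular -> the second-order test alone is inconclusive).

Compute the Hessian H = grad^2 f:
  H = [[-3, 1], [1, 2]]
Verify stationarity: grad f(x*) = H x* + g = (0, 0).
Eigenvalues of H: -3.1926, 2.1926.
Eigenvalues have mixed signs, so H is indefinite -> x* is a saddle point.

saddle


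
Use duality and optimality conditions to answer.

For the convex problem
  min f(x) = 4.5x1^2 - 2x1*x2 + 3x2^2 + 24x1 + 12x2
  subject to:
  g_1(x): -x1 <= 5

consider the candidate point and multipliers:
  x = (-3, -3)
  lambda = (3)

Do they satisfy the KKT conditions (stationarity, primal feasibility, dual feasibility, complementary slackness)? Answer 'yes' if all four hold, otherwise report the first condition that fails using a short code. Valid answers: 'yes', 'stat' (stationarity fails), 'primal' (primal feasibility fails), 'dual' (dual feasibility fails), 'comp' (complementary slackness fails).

Gradient of f: grad f(x) = Q x + c = (3, 0)
Constraint values g_i(x) = a_i^T x - b_i:
  g_1((-3, -3)) = -2
Stationarity residual: grad f(x) + sum_i lambda_i a_i = (0, 0)
  -> stationarity OK
Primal feasibility (all g_i <= 0): OK
Dual feasibility (all lambda_i >= 0): OK
Complementary slackness (lambda_i * g_i(x) = 0 for all i): FAILS

Verdict: the first failing condition is complementary_slackness -> comp.

comp


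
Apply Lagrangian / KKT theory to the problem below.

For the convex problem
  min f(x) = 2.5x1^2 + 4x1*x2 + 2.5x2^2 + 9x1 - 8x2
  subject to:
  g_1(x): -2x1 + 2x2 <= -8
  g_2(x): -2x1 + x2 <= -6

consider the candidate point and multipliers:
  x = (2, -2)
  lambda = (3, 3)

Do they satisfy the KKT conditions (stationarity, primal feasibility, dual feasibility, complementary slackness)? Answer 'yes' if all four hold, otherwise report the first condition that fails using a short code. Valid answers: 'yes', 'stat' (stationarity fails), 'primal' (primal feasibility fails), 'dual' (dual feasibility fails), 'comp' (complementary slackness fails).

Gradient of f: grad f(x) = Q x + c = (11, -10)
Constraint values g_i(x) = a_i^T x - b_i:
  g_1((2, -2)) = 0
  g_2((2, -2)) = 0
Stationarity residual: grad f(x) + sum_i lambda_i a_i = (-1, -1)
  -> stationarity FAILS
Primal feasibility (all g_i <= 0): OK
Dual feasibility (all lambda_i >= 0): OK
Complementary slackness (lambda_i * g_i(x) = 0 for all i): OK

Verdict: the first failing condition is stationarity -> stat.

stat


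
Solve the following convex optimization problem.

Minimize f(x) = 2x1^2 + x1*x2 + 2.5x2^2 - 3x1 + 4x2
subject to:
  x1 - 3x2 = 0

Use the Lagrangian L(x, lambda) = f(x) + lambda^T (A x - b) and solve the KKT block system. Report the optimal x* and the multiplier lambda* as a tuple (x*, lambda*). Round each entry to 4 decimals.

Form the Lagrangian:
  L(x, lambda) = (1/2) x^T Q x + c^T x + lambda^T (A x - b)
Stationarity (grad_x L = 0): Q x + c + A^T lambda = 0.
Primal feasibility: A x = b.

This gives the KKT block system:
  [ Q   A^T ] [ x     ]   [-c ]
  [ A    0  ] [ lambda ] = [ b ]

Solving the linear system:
  x*      = (0.3191, 0.1064)
  lambda* = (1.617)
  f(x*)   = -0.266

x* = (0.3191, 0.1064), lambda* = (1.617)


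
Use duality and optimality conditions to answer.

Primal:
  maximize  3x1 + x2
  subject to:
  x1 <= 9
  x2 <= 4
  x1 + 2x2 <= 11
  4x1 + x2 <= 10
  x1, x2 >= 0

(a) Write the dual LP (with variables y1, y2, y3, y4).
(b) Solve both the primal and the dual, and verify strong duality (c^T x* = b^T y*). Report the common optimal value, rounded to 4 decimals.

The standard primal-dual pair for 'max c^T x s.t. A x <= b, x >= 0' is:
  Dual:  min b^T y  s.t.  A^T y >= c,  y >= 0.

So the dual LP is:
  minimize  9y1 + 4y2 + 11y3 + 10y4
  subject to:
    y1 + y3 + 4y4 >= 3
    y2 + 2y3 + y4 >= 1
    y1, y2, y3, y4 >= 0

Solving the primal: x* = (1.5, 4).
  primal value c^T x* = 8.5.
Solving the dual: y* = (0, 0.25, 0, 0.75).
  dual value b^T y* = 8.5.
Strong duality: c^T x* = b^T y*. Confirmed.

8.5


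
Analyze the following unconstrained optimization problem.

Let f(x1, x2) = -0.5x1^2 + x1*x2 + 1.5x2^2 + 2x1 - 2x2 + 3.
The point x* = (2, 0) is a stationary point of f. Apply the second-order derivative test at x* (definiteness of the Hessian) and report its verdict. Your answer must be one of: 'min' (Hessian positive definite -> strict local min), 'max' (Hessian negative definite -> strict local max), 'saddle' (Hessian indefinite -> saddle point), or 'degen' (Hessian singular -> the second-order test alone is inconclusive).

Compute the Hessian H = grad^2 f:
  H = [[-1, 1], [1, 3]]
Verify stationarity: grad f(x*) = H x* + g = (0, 0).
Eigenvalues of H: -1.2361, 3.2361.
Eigenvalues have mixed signs, so H is indefinite -> x* is a saddle point.

saddle


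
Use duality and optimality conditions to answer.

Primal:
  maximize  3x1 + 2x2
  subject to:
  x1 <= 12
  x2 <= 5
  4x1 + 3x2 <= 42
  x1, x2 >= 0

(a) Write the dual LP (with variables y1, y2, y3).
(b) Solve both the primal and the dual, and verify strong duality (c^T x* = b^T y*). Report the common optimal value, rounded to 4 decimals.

The standard primal-dual pair for 'max c^T x s.t. A x <= b, x >= 0' is:
  Dual:  min b^T y  s.t.  A^T y >= c,  y >= 0.

So the dual LP is:
  minimize  12y1 + 5y2 + 42y3
  subject to:
    y1 + 4y3 >= 3
    y2 + 3y3 >= 2
    y1, y2, y3 >= 0

Solving the primal: x* = (10.5, 0).
  primal value c^T x* = 31.5.
Solving the dual: y* = (0, 0, 0.75).
  dual value b^T y* = 31.5.
Strong duality: c^T x* = b^T y*. Confirmed.

31.5


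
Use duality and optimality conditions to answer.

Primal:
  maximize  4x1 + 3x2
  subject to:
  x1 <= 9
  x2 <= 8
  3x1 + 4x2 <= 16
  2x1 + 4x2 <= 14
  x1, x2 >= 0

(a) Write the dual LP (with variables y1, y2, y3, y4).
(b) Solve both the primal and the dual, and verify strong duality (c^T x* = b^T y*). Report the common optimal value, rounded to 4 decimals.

The standard primal-dual pair for 'max c^T x s.t. A x <= b, x >= 0' is:
  Dual:  min b^T y  s.t.  A^T y >= c,  y >= 0.

So the dual LP is:
  minimize  9y1 + 8y2 + 16y3 + 14y4
  subject to:
    y1 + 3y3 + 2y4 >= 4
    y2 + 4y3 + 4y4 >= 3
    y1, y2, y3, y4 >= 0

Solving the primal: x* = (5.3333, 0).
  primal value c^T x* = 21.3333.
Solving the dual: y* = (0, 0, 1.3333, 0).
  dual value b^T y* = 21.3333.
Strong duality: c^T x* = b^T y*. Confirmed.

21.3333


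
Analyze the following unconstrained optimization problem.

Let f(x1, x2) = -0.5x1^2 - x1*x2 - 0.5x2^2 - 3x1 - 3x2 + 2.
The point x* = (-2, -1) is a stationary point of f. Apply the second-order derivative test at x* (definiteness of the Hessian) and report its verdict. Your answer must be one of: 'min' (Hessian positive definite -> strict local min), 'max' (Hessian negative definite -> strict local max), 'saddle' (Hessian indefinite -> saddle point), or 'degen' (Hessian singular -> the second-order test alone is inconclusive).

Compute the Hessian H = grad^2 f:
  H = [[-1, -1], [-1, -1]]
Verify stationarity: grad f(x*) = H x* + g = (0, 0).
Eigenvalues of H: -2, 0.
H has a zero eigenvalue (singular; negative semidefinite but not definite), so H is neither positive definite, negative definite, nor indefinite. The second-order test alone is inconclusive -> degen.
(Indeed, f is constant along the null direction of H through x*, so x* is not a strict local extremum.)

degen


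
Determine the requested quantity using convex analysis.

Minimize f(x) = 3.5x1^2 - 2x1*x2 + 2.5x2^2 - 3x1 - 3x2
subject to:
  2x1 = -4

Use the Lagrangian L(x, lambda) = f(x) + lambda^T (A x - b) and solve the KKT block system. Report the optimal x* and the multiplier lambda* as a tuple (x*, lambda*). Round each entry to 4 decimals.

Form the Lagrangian:
  L(x, lambda) = (1/2) x^T Q x + c^T x + lambda^T (A x - b)
Stationarity (grad_x L = 0): Q x + c + A^T lambda = 0.
Primal feasibility: A x = b.

This gives the KKT block system:
  [ Q   A^T ] [ x     ]   [-c ]
  [ A    0  ] [ lambda ] = [ b ]

Solving the linear system:
  x*      = (-2, -0.2)
  lambda* = (8.3)
  f(x*)   = 19.9

x* = (-2, -0.2), lambda* = (8.3)


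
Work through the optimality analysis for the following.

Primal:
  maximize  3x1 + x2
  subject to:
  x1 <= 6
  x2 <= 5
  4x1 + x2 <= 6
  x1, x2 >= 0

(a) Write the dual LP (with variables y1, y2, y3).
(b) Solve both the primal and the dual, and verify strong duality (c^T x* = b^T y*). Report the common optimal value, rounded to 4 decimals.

The standard primal-dual pair for 'max c^T x s.t. A x <= b, x >= 0' is:
  Dual:  min b^T y  s.t.  A^T y >= c,  y >= 0.

So the dual LP is:
  minimize  6y1 + 5y2 + 6y3
  subject to:
    y1 + 4y3 >= 3
    y2 + y3 >= 1
    y1, y2, y3 >= 0

Solving the primal: x* = (0.25, 5).
  primal value c^T x* = 5.75.
Solving the dual: y* = (0, 0.25, 0.75).
  dual value b^T y* = 5.75.
Strong duality: c^T x* = b^T y*. Confirmed.

5.75


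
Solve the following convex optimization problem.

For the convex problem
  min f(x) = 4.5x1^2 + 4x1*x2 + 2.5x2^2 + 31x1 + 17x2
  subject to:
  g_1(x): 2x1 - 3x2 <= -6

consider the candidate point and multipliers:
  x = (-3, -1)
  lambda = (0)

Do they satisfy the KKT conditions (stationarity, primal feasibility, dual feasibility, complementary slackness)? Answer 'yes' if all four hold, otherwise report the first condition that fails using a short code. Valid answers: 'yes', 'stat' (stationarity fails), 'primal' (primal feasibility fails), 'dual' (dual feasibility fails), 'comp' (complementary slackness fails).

Gradient of f: grad f(x) = Q x + c = (0, 0)
Constraint values g_i(x) = a_i^T x - b_i:
  g_1((-3, -1)) = 3
Stationarity residual: grad f(x) + sum_i lambda_i a_i = (0, 0)
  -> stationarity OK
Primal feasibility (all g_i <= 0): FAILS
Dual feasibility (all lambda_i >= 0): OK
Complementary slackness (lambda_i * g_i(x) = 0 for all i): OK

Verdict: the first failing condition is primal_feasibility -> primal.

primal


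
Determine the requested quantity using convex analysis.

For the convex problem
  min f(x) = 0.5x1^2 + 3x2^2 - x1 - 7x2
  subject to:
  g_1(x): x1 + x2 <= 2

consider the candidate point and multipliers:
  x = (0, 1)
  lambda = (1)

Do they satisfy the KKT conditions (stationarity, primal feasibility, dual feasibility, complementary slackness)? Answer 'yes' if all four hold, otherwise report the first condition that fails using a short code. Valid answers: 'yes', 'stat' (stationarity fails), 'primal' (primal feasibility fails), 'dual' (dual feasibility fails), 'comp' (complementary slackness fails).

Gradient of f: grad f(x) = Q x + c = (-1, -1)
Constraint values g_i(x) = a_i^T x - b_i:
  g_1((0, 1)) = -1
Stationarity residual: grad f(x) + sum_i lambda_i a_i = (0, 0)
  -> stationarity OK
Primal feasibility (all g_i <= 0): OK
Dual feasibility (all lambda_i >= 0): OK
Complementary slackness (lambda_i * g_i(x) = 0 for all i): FAILS

Verdict: the first failing condition is complementary_slackness -> comp.

comp


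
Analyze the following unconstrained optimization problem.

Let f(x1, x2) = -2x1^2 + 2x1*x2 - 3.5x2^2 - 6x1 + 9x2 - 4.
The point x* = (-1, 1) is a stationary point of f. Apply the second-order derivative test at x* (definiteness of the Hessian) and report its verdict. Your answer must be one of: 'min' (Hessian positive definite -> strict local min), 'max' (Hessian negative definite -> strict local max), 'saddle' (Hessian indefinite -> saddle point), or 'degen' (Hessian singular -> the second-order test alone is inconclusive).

Compute the Hessian H = grad^2 f:
  H = [[-4, 2], [2, -7]]
Verify stationarity: grad f(x*) = H x* + g = (0, 0).
Eigenvalues of H: -8, -3.
Both eigenvalues < 0, so H is negative definite -> x* is a strict local max.

max


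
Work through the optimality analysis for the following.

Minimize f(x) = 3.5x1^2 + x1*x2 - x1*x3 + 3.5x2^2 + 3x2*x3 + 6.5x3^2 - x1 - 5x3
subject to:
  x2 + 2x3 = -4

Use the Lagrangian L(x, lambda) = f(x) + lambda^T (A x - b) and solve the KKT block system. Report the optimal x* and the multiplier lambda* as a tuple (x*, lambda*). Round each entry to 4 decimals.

Form the Lagrangian:
  L(x, lambda) = (1/2) x^T Q x + c^T x + lambda^T (A x - b)
Stationarity (grad_x L = 0): Q x + c + A^T lambda = 0.
Primal feasibility: A x = b.

This gives the KKT block system:
  [ Q   A^T ] [ x     ]   [-c ]
  [ A    0  ] [ lambda ] = [ b ]

Solving the linear system:
  x*      = (0.1443, -1.3402, -1.3299)
  lambda* = (13.2268)
  f(x*)   = 29.7062

x* = (0.1443, -1.3402, -1.3299), lambda* = (13.2268)


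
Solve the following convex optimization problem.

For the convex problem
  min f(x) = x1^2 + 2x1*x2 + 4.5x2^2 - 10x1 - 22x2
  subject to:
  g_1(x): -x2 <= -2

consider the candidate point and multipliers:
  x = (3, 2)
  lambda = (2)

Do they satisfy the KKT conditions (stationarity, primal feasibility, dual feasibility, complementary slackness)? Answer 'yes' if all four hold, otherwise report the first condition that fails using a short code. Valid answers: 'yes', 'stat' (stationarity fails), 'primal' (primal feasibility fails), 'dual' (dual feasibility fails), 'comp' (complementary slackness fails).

Gradient of f: grad f(x) = Q x + c = (0, 2)
Constraint values g_i(x) = a_i^T x - b_i:
  g_1((3, 2)) = 0
Stationarity residual: grad f(x) + sum_i lambda_i a_i = (0, 0)
  -> stationarity OK
Primal feasibility (all g_i <= 0): OK
Dual feasibility (all lambda_i >= 0): OK
Complementary slackness (lambda_i * g_i(x) = 0 for all i): OK

Verdict: yes, KKT holds.

yes


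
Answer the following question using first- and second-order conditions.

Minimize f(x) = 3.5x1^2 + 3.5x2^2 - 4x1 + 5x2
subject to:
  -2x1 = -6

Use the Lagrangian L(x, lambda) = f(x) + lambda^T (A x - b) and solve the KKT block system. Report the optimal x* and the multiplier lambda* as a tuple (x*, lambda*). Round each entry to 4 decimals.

Form the Lagrangian:
  L(x, lambda) = (1/2) x^T Q x + c^T x + lambda^T (A x - b)
Stationarity (grad_x L = 0): Q x + c + A^T lambda = 0.
Primal feasibility: A x = b.

This gives the KKT block system:
  [ Q   A^T ] [ x     ]   [-c ]
  [ A    0  ] [ lambda ] = [ b ]

Solving the linear system:
  x*      = (3, -0.7143)
  lambda* = (8.5)
  f(x*)   = 17.7143

x* = (3, -0.7143), lambda* = (8.5)


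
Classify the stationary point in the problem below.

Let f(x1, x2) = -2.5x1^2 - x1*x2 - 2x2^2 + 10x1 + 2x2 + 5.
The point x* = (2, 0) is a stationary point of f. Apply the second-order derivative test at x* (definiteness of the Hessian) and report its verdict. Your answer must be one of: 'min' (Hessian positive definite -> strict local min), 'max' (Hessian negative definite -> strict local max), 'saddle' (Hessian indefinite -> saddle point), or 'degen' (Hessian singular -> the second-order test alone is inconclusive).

Compute the Hessian H = grad^2 f:
  H = [[-5, -1], [-1, -4]]
Verify stationarity: grad f(x*) = H x* + g = (0, 0).
Eigenvalues of H: -5.618, -3.382.
Both eigenvalues < 0, so H is negative definite -> x* is a strict local max.

max


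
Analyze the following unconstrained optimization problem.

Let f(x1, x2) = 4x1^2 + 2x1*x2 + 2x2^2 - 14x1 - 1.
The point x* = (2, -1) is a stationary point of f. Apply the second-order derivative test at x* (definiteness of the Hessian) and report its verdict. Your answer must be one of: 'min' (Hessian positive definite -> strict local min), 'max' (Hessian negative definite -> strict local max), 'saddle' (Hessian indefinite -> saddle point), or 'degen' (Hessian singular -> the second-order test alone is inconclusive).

Compute the Hessian H = grad^2 f:
  H = [[8, 2], [2, 4]]
Verify stationarity: grad f(x*) = H x* + g = (0, 0).
Eigenvalues of H: 3.1716, 8.8284.
Both eigenvalues > 0, so H is positive definite -> x* is a strict local min.

min


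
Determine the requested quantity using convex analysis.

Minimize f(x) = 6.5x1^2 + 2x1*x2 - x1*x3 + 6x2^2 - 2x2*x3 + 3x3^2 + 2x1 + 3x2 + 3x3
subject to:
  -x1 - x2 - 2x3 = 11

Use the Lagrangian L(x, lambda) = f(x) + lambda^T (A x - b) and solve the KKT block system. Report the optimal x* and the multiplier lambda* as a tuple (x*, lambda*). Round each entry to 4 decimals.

Form the Lagrangian:
  L(x, lambda) = (1/2) x^T Q x + c^T x + lambda^T (A x - b)
Stationarity (grad_x L = 0): Q x + c + A^T lambda = 0.
Primal feasibility: A x = b.

This gives the KKT block system:
  [ Q   A^T ] [ x     ]   [-c ]
  [ A    0  ] [ lambda ] = [ b ]

Solving the linear system:
  x*      = (-0.9466, -1.5656, -4.2439)
  lambda* = (-9.1928)
  f(x*)   = 40.8995

x* = (-0.9466, -1.5656, -4.2439), lambda* = (-9.1928)


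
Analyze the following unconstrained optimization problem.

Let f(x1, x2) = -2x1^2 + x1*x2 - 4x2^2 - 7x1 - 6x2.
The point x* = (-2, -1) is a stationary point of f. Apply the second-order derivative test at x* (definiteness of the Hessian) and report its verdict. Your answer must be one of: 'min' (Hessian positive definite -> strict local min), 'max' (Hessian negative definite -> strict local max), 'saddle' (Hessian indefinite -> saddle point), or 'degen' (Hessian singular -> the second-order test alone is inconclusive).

Compute the Hessian H = grad^2 f:
  H = [[-4, 1], [1, -8]]
Verify stationarity: grad f(x*) = H x* + g = (0, 0).
Eigenvalues of H: -8.2361, -3.7639.
Both eigenvalues < 0, so H is negative definite -> x* is a strict local max.

max


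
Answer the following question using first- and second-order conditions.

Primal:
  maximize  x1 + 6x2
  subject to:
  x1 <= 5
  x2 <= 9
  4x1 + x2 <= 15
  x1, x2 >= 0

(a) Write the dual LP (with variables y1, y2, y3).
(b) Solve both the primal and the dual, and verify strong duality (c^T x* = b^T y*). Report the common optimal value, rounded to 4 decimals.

The standard primal-dual pair for 'max c^T x s.t. A x <= b, x >= 0' is:
  Dual:  min b^T y  s.t.  A^T y >= c,  y >= 0.

So the dual LP is:
  minimize  5y1 + 9y2 + 15y3
  subject to:
    y1 + 4y3 >= 1
    y2 + y3 >= 6
    y1, y2, y3 >= 0

Solving the primal: x* = (1.5, 9).
  primal value c^T x* = 55.5.
Solving the dual: y* = (0, 5.75, 0.25).
  dual value b^T y* = 55.5.
Strong duality: c^T x* = b^T y*. Confirmed.

55.5


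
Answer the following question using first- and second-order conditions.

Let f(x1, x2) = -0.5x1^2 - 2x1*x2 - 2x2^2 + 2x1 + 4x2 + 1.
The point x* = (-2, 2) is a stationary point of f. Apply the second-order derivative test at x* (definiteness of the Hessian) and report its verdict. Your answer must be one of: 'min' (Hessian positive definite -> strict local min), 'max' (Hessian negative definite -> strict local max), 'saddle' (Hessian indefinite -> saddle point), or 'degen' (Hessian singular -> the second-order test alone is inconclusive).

Compute the Hessian H = grad^2 f:
  H = [[-1, -2], [-2, -4]]
Verify stationarity: grad f(x*) = H x* + g = (0, 0).
Eigenvalues of H: -5, 0.
H has a zero eigenvalue (singular; negative semidefinite but not definite), so H is neither positive definite, negative definite, nor indefinite. The second-order test alone is inconclusive -> degen.
(Indeed, f is constant along the null direction of H through x*, so x* is not a strict local extremum.)

degen


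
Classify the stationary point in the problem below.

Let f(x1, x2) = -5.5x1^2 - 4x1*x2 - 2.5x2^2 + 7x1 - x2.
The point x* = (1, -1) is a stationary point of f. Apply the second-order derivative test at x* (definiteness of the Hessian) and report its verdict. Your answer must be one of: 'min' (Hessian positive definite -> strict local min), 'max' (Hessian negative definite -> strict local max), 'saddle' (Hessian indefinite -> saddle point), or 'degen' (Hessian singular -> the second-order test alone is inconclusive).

Compute the Hessian H = grad^2 f:
  H = [[-11, -4], [-4, -5]]
Verify stationarity: grad f(x*) = H x* + g = (0, 0).
Eigenvalues of H: -13, -3.
Both eigenvalues < 0, so H is negative definite -> x* is a strict local max.

max


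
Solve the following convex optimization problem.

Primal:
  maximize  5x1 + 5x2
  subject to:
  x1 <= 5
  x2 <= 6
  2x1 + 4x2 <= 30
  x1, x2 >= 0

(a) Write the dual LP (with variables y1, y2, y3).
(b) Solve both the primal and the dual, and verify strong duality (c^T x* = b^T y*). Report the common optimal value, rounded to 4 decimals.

The standard primal-dual pair for 'max c^T x s.t. A x <= b, x >= 0' is:
  Dual:  min b^T y  s.t.  A^T y >= c,  y >= 0.

So the dual LP is:
  minimize  5y1 + 6y2 + 30y3
  subject to:
    y1 + 2y3 >= 5
    y2 + 4y3 >= 5
    y1, y2, y3 >= 0

Solving the primal: x* = (5, 5).
  primal value c^T x* = 50.
Solving the dual: y* = (2.5, 0, 1.25).
  dual value b^T y* = 50.
Strong duality: c^T x* = b^T y*. Confirmed.

50


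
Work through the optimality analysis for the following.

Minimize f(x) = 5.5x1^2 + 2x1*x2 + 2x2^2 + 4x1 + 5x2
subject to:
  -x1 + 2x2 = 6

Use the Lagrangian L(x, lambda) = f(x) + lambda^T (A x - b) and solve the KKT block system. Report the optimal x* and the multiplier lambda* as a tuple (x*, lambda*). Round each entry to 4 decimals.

Form the Lagrangian:
  L(x, lambda) = (1/2) x^T Q x + c^T x + lambda^T (A x - b)
Stationarity (grad_x L = 0): Q x + c + A^T lambda = 0.
Primal feasibility: A x = b.

This gives the KKT block system:
  [ Q   A^T ] [ x     ]   [-c ]
  [ A    0  ] [ lambda ] = [ b ]

Solving the linear system:
  x*      = (-1.3214, 2.3393)
  lambda* = (-5.8571)
  f(x*)   = 20.7768

x* = (-1.3214, 2.3393), lambda* = (-5.8571)


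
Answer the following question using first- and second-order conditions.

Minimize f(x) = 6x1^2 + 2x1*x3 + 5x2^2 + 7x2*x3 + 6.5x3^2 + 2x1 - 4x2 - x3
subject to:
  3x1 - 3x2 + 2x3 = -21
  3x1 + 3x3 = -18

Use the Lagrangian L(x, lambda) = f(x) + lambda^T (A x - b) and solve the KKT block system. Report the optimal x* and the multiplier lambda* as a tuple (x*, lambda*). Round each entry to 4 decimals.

Form the Lagrangian:
  L(x, lambda) = (1/2) x^T Q x + c^T x + lambda^T (A x - b)
Stationarity (grad_x L = 0): Q x + c + A^T lambda = 0.
Primal feasibility: A x = b.

This gives the KKT block system:
  [ Q   A^T ] [ x     ]   [-c ]
  [ A    0  ] [ lambda ] = [ b ]

Solving the linear system:
  x*      = (-2.4459, 2.1847, -3.5541)
  lambda* = (-2.3439, 13.8301)
  f(x*)   = 94.8217

x* = (-2.4459, 2.1847, -3.5541), lambda* = (-2.3439, 13.8301)


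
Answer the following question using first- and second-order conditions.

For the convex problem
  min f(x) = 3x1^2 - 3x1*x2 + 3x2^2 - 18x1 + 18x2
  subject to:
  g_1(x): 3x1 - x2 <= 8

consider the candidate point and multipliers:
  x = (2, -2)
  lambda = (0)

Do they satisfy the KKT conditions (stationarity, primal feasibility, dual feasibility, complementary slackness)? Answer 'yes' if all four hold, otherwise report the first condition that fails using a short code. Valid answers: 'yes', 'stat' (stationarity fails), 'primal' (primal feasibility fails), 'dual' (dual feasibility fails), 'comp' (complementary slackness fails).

Gradient of f: grad f(x) = Q x + c = (0, 0)
Constraint values g_i(x) = a_i^T x - b_i:
  g_1((2, -2)) = 0
Stationarity residual: grad f(x) + sum_i lambda_i a_i = (0, 0)
  -> stationarity OK
Primal feasibility (all g_i <= 0): OK
Dual feasibility (all lambda_i >= 0): OK
Complementary slackness (lambda_i * g_i(x) = 0 for all i): OK

Verdict: yes, KKT holds.

yes


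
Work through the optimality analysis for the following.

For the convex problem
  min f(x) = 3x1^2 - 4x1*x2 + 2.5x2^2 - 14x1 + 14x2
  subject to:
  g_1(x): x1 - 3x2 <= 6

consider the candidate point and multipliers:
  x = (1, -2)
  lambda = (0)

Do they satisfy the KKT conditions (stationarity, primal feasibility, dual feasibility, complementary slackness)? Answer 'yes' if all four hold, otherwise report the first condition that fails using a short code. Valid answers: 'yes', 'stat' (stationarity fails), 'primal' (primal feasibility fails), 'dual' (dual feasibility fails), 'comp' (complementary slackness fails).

Gradient of f: grad f(x) = Q x + c = (0, 0)
Constraint values g_i(x) = a_i^T x - b_i:
  g_1((1, -2)) = 1
Stationarity residual: grad f(x) + sum_i lambda_i a_i = (0, 0)
  -> stationarity OK
Primal feasibility (all g_i <= 0): FAILS
Dual feasibility (all lambda_i >= 0): OK
Complementary slackness (lambda_i * g_i(x) = 0 for all i): OK

Verdict: the first failing condition is primal_feasibility -> primal.

primal


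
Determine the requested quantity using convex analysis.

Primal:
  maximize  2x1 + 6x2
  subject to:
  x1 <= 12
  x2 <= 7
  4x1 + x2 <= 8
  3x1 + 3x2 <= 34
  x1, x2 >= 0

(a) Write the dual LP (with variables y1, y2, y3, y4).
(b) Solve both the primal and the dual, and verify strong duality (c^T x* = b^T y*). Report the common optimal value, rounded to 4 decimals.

The standard primal-dual pair for 'max c^T x s.t. A x <= b, x >= 0' is:
  Dual:  min b^T y  s.t.  A^T y >= c,  y >= 0.

So the dual LP is:
  minimize  12y1 + 7y2 + 8y3 + 34y4
  subject to:
    y1 + 4y3 + 3y4 >= 2
    y2 + y3 + 3y4 >= 6
    y1, y2, y3, y4 >= 0

Solving the primal: x* = (0.25, 7).
  primal value c^T x* = 42.5.
Solving the dual: y* = (0, 5.5, 0.5, 0).
  dual value b^T y* = 42.5.
Strong duality: c^T x* = b^T y*. Confirmed.

42.5


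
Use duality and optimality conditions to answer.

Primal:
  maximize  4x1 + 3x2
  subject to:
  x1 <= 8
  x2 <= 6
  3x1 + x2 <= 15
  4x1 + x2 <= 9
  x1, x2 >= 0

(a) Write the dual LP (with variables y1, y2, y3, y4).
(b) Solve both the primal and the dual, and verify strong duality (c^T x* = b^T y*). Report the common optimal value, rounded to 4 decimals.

The standard primal-dual pair for 'max c^T x s.t. A x <= b, x >= 0' is:
  Dual:  min b^T y  s.t.  A^T y >= c,  y >= 0.

So the dual LP is:
  minimize  8y1 + 6y2 + 15y3 + 9y4
  subject to:
    y1 + 3y3 + 4y4 >= 4
    y2 + y3 + y4 >= 3
    y1, y2, y3, y4 >= 0

Solving the primal: x* = (0.75, 6).
  primal value c^T x* = 21.
Solving the dual: y* = (0, 2, 0, 1).
  dual value b^T y* = 21.
Strong duality: c^T x* = b^T y*. Confirmed.

21


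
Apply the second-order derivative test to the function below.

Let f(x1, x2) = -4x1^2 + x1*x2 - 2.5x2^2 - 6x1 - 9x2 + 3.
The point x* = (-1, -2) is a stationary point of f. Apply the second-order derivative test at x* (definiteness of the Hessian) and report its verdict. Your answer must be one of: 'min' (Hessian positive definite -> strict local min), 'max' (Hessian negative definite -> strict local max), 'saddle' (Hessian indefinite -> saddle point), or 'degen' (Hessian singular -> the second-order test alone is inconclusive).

Compute the Hessian H = grad^2 f:
  H = [[-8, 1], [1, -5]]
Verify stationarity: grad f(x*) = H x* + g = (0, 0).
Eigenvalues of H: -8.3028, -4.6972.
Both eigenvalues < 0, so H is negative definite -> x* is a strict local max.

max


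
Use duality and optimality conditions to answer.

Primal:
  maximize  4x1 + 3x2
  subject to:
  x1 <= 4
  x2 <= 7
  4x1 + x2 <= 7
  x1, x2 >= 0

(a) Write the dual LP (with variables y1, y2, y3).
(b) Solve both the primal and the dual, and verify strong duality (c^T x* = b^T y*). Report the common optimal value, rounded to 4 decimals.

The standard primal-dual pair for 'max c^T x s.t. A x <= b, x >= 0' is:
  Dual:  min b^T y  s.t.  A^T y >= c,  y >= 0.

So the dual LP is:
  minimize  4y1 + 7y2 + 7y3
  subject to:
    y1 + 4y3 >= 4
    y2 + y3 >= 3
    y1, y2, y3 >= 0

Solving the primal: x* = (0, 7).
  primal value c^T x* = 21.
Solving the dual: y* = (0, 2, 1).
  dual value b^T y* = 21.
Strong duality: c^T x* = b^T y*. Confirmed.

21
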